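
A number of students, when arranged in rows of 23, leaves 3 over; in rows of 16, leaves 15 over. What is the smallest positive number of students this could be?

95

Since 16·13 ≡ 1 (mod 23), take x = 15 + 16·((3−15)·13 mod 23) = 15 + 16·5 = 95.
Check: 95 mod 23 = 3, 95 mod 16 = 15.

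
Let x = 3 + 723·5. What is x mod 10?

723·5 = 3615.
3615 = 361·10 + 5, so 3615 mod 10 = 5.
(3 + 5) mod 10 = 8.

8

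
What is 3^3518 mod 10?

9

The units digit of 3^n cycles with period 4: 3, 9, 7, 1, …
3518 mod 4 = 2, so the last digit matches 3^2 = 9.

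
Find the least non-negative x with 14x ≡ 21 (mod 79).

41

14⁻¹ ≡ 17 (mod 79) because 14·17 = 238 = 3·79 + 1.
So x ≡ 17·21 = 357 ≡ 41 (mod 79).
Check: 14·41 = 574 = 7·79 + 21.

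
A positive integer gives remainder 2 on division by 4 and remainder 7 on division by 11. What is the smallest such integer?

18

x ≡ 2 (mod 4) gives x ∈ {2, 6, 10, 14, 18}.
The first of these with x mod 11 = 7 is 18.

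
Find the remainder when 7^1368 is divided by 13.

Square-and-reduce mod 13: 7^1≡7, 7^2≡10, 7^4≡9, 7^8≡3, 7^16≡9, 7^32≡3, 7^64≡9, 7^128≡3, 7^256≡9, 7^512≡3, 7^1024≡9.
1368 = 8 + 16 + 64 + 256 + 1024, so 7^1368 ≡ 3·9·9·9·9 ≡ 1 (mod 13).

1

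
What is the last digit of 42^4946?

4

Last digits of 2^n: 2, 4, 8, 6 (period 4).
4946 mod 4 = 2, so the last digit matches 2^2 = 4.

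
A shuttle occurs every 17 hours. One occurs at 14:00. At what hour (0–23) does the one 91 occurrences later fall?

91·17 = 1547.
1547 − 64·24 = 11, so 1547 ≡ 11 (mod 24).
(14 + 11) mod 24 = 1.

1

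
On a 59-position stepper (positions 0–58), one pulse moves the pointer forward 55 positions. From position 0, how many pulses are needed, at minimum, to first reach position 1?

55·44 = 2420 = 41·59 + 1, so 55⁻¹ ≡ 44 (mod 59).

44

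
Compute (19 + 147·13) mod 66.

16

147·13 = 1911.
1911 = 28·66 + 63, so 1911 mod 66 = 63.
(19 + 63) mod 66 = 16.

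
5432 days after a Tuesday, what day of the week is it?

5432 = 776·7 + 0, so 5432 mod 7 = 0.
Tuesday + 0 days → Tuesday.

Tuesday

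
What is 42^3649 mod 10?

2

Last digits of 2^n: 2, 4, 8, 6 (period 4).
3649 leaves remainder 1 on division by 4, so 42^3649 ends in 2.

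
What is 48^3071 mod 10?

2

Last digits of 8^n: 8, 4, 2, 6 (period 4).
3071 leaves remainder 3 on division by 4, so 48^3071 ends in 2.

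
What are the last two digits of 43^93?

Successive squares of 43 mod 100: 43^1≡43, 43^2≡49, 43^4≡1, 43^8≡1, 43^16≡1, 43^32≡1, 43^64≡1.
Since 93 = 1 + 4 + 8 + 16 + 64 in binary, 43^93 ≡ 43·1·1·1·1 ≡ 43 (mod 100).

43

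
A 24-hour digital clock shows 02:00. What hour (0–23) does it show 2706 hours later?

20

2706 = 112·24 + 18, so 2706 mod 24 = 18.
(2 + 18) mod 24 = 20.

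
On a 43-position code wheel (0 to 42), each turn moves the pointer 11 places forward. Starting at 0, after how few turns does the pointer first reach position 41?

The inverse of 11 mod 43 is 4 (since 11·4 = 44 ≡ 1).
Multiplying both sides by 4: x ≡ 4·41 = 164 ≡ 35 (mod 43).
Check: 11·35 = 385 = 8·43 + 41.

35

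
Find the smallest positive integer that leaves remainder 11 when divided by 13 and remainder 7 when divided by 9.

x ≡ 7 (mod 9) gives x ∈ {7, 16, 25, 34, 43, 52, 61, 70, …}.
The first of these with x mod 13 = 11 is 115.

115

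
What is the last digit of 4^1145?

Last digits of 4^n: 4, 6 (period 2).
1145 leaves remainder 1 on division by 2, so 4^1145 ends in 4.

4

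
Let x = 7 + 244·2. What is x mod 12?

244·2 = 488.
488 = 40·12 + 8, so 488 mod 12 = 8.
(7 + 8) mod 12 = 3.

3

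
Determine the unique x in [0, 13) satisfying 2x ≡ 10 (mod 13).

5

The inverse of 2 mod 13 is 7 (since 2·7 = 14 ≡ 1).
So x ≡ 7·10 = 70 ≡ 5 (mod 13).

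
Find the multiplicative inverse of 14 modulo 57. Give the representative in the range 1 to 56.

57 = 4·14 + 1
14 = 14·1 + 0
Back-substituting gives 14·53 ≡ 1 (mod 57).

53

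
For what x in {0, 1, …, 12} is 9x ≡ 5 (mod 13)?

The inverse of 9 mod 13 is 3 (since 9·3 = 27 ≡ 1).
Multiplying both sides by 3: x ≡ 3·5 = 15 ≡ 2 (mod 13).
Check: 9·2 = 18 = 1·13 + 5.

2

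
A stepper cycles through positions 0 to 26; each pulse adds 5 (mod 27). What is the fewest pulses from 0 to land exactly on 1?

5·11 = 55 = 2·27 + 1, so 5⁻¹ ≡ 11 (mod 27).

11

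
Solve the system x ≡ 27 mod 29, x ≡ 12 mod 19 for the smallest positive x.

x ≡ 12 (mod 19) gives x ∈ {12, 31, 50, 69, 88, 107, 126, 145, …}.
The first of these with x mod 29 = 27 is 259.

259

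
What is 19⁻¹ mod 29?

19·26 = 494 = 17·29 + 1, so 19⁻¹ ≡ 26 (mod 29).

26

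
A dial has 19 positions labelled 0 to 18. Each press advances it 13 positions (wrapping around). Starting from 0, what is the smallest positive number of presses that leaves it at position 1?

13·3 = 39 = 2·19 + 1, so 13⁻¹ ≡ 3 (mod 19).

3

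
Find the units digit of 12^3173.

Last digits of 2^n: 2, 4, 8, 6 (period 4).
3173 leaves remainder 1 on division by 4, so 12^3173 ends in 2.

2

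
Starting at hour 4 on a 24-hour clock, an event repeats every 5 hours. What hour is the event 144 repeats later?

144·5 = 720.
720 mod 24 = 0 (since 30·24 = 720).
(4 + 0) mod 24 = 4.

4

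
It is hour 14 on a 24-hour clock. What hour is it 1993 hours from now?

Dividing 1993 by 24 gives quotient 83 and remainder 1.
(14 + 1) mod 24 = 15.

15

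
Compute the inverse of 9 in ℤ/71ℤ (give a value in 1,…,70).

8

9·8 = 72 = 1·71 + 1, so 9⁻¹ ≡ 8 (mod 71).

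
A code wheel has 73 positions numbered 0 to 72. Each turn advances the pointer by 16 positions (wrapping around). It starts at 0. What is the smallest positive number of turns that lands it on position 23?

The inverse of 16 mod 73 is 32 (since 16·32 = 512 ≡ 1).
So x ≡ 32·23 = 736 ≡ 6 (mod 73).

6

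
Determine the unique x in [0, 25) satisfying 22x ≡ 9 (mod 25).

22

The inverse of 22 mod 25 is 8 (since 22·8 = 176 ≡ 1).
Multiplying both sides by 8: x ≡ 8·9 = 72 ≡ 22 (mod 25).
Check: 22·22 = 484 = 19·25 + 9.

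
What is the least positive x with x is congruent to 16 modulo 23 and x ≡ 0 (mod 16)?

16

x ≡ 0 (mod 16) gives x ∈ {0, 16}.
The first of these with x mod 23 = 16 is 16.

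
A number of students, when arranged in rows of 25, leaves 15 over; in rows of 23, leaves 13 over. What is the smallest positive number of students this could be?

x ≡ 13 (mod 23) gives x ∈ {13, 36, 59, 82, 105, 128, 151, 174, …}.
The first of these with x mod 25 = 15 is 565.

565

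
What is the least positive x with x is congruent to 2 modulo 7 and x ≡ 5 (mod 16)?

37

Since 16·4 ≡ 1 (mod 7), take x = 5 + 16·((2−5)·4 mod 7) = 5 + 16·2 = 37.
Check: 37 mod 7 = 2, 37 mod 16 = 5.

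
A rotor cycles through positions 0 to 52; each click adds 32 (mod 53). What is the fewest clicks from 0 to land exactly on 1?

5

32·5 = 160 = 3·53 + 1, so 32⁻¹ ≡ 5 (mod 53).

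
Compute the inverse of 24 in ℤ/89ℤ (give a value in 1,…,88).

26

24·26 = 624 = 7·89 + 1, so 24⁻¹ ≡ 26 (mod 89).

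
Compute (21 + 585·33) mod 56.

6

585·33 = 19305.
19305 = 344·56 + 41, so 19305 mod 56 = 41.
(21 + 41) mod 56 = 6.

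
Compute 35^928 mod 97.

35

Square-and-reduce mod 97: 35^1≡35, 35^2≡61, 35^4≡35, 35^8≡61, 35^16≡35, 35^32≡61, 35^64≡35, 35^128≡61, 35^256≡35, 35^512≡61.
928 = 32 + 128 + 256 + 512, so 35^928 ≡ 61·61·35·61 ≡ 35 (mod 97).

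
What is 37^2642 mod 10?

9

The units digit of 37^n cycles with period 4: 7, 9, 3, 1, …
2642 leaves remainder 2 on division by 4, so 37^2642 ends in 9.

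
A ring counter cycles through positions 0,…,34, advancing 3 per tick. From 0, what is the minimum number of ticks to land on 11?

The inverse of 3 mod 35 is 12 (since 3·12 = 36 ≡ 1).
So x ≡ 12·11 = 132 ≡ 27 (mod 35).

27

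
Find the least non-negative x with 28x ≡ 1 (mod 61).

The inverse of 28 mod 61 is 24 (since 28·24 = 672 ≡ 1).
So x ≡ 24·1 = 24 ≡ 24 (mod 61).

24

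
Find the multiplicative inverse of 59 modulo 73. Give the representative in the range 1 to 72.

26

73 = 1·59 + 14
59 = 4·14 + 3
14 = 4·3 + 2
3 = 1·2 + 1
2 = 2·1 + 0
Back-substituting gives 59·26 ≡ 1 (mod 73).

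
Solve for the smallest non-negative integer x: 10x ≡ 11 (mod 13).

5

10⁻¹ ≡ 4 (mod 13) because 10·4 = 40 = 3·13 + 1.
Multiplying both sides by 4: x ≡ 4·11 = 44 ≡ 5 (mod 13).
Check: 10·5 = 50 = 3·13 + 11.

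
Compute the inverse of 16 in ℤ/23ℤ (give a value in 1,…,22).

13

16·13 = 208 = 9·23 + 1, so 16⁻¹ ≡ 13 (mod 23).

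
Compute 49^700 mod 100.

By repeated squaring mod 100: 49^1≡49, 49^2≡1, 49^4≡1, 49^8≡1, 49^16≡1, 49^32≡1, 49^64≡1, 49^128≡1, 49^256≡1, 49^512≡1.
700 = 4 + 8 + 16 + 32 + 128 + 512, so 49^700 ≡ 1·1·1·1·1·1 ≡ 1 (mod 100).

1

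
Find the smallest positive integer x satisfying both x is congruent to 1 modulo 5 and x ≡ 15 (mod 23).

61

x ≡ 1 (mod 5) gives x ∈ {1, 6, 11, 16, 21, 26, 31, 36, …}.
The first of these with x mod 23 = 15 is 61.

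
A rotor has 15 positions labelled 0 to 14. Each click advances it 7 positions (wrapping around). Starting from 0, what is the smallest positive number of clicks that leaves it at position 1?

13

7·13 = 91 = 6·15 + 1, so 7⁻¹ ≡ 13 (mod 15).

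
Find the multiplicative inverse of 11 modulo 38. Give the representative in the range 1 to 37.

7

38 = 3·11 + 5
11 = 2·5 + 1
5 = 5·1 + 0
Back-substituting gives 11·7 ≡ 1 (mod 38).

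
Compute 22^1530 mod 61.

1

By repeated squaring mod 61: 22^1≡22, 22^2≡57, 22^4≡16, 22^8≡12, 22^16≡22, 22^32≡57, 22^64≡16, 22^128≡12, 22^256≡22, 22^512≡57, 22^1024≡16.
1530 = 2 + 8 + 16 + 32 + 64 + 128 + 256 + 1024, so 22^1530 ≡ 57·12·22·57·16·12·22·16 ≡ 1 (mod 61).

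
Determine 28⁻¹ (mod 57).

55

28·55 = 1540 = 27·57 + 1, so 28⁻¹ ≡ 55 (mod 57).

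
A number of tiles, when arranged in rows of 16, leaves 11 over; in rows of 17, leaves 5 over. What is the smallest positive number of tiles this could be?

107

x ≡ 11 (mod 16) gives x ∈ {11, 27, 43, 59, 75, 91, 107}.
The first of these with x mod 17 = 5 is 107.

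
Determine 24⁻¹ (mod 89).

24·26 = 624 = 7·89 + 1, so 24⁻¹ ≡ 26 (mod 89).

26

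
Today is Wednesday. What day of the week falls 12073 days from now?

Monday

12073 mod 7 = 5 (since 1724·7 = 12068).
Wednesday + 5 days → Monday.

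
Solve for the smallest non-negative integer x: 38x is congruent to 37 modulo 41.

38⁻¹ ≡ 27 (mod 41) because 38·27 = 1026 = 25·41 + 1.
So x ≡ 27·37 = 999 ≡ 15 (mod 41).

15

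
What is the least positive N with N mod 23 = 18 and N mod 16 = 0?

64

x ≡ 0 (mod 16) gives x ∈ {0, 16, 32, 48, 64}.
The first of these with x mod 23 = 18 is 64.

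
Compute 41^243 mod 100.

By repeated squaring mod 100: 41^1≡41, 41^2≡81, 41^4≡61, 41^8≡21, 41^16≡41, 41^32≡81, 41^64≡61, 41^128≡21.
Since 243 = 1 + 2 + 16 + 32 + 64 + 128 in binary, 41^243 ≡ 41·81·41·81·61·21 ≡ 21 (mod 100).

21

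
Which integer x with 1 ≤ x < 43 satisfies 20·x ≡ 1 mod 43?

28

20·28 = 560 = 13·43 + 1, so 20⁻¹ ≡ 28 (mod 43).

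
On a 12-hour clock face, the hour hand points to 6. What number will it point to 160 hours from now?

10

160 = 13·12 + 4, so 160 mod 12 = 4.
6 + 4 → 10 on a 12-hour dial.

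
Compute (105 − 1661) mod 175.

Dividing 1661 by 175 gives quotient 9 and remainder 86.
(105 − 86) mod 175 = 19.

19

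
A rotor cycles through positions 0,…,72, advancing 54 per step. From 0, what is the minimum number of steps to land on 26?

14

The inverse of 54 mod 73 is 23 (since 54·23 = 1242 ≡ 1).
Multiplying both sides by 23: x ≡ 23·26 = 598 ≡ 14 (mod 73).
Check: 54·14 = 756 = 10·73 + 26.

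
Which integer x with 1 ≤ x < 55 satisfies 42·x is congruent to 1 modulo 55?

38

42·38 = 1596 = 29·55 + 1, so 42⁻¹ ≡ 38 (mod 55).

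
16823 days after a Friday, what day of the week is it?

16823 − 2403·7 = 2, so 16823 ≡ 2 (mod 7).
Friday + 2 days → Sunday.

Sunday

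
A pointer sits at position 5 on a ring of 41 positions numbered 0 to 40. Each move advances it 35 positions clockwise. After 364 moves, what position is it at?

364·35 = 12740.
Dividing 12740 by 41 gives quotient 310 and remainder 30.
(5 + 30) mod 41 = 35.

35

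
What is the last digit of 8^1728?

6

Last digits of 8^n: 8, 4, 2, 6 (period 4).
1728 mod 4 = 0, so the last digit matches 8^4 = 6.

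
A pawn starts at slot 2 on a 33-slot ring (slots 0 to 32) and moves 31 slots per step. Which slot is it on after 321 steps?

20

321·31 = 9951.
9951 mod 33 = 18 (since 301·33 = 9933).
(2 + 18) mod 33 = 20.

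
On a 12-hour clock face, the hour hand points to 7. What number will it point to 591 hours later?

10

591 = 49·12 + 3, so 591 mod 12 = 3.
7 + 3 → 10 on a 12-hour dial.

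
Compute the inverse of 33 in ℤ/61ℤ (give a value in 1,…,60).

33·37 = 1221 = 20·61 + 1, so 33⁻¹ ≡ 37 (mod 61).

37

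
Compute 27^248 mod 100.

By repeated squaring mod 100: 27^1≡27, 27^2≡29, 27^4≡41, 27^8≡81, 27^16≡61, 27^32≡21, 27^64≡41, 27^128≡81.
248 = 8 + 16 + 32 + 64 + 128, so 27^248 ≡ 81·61·21·41·81 ≡ 81 (mod 100).

81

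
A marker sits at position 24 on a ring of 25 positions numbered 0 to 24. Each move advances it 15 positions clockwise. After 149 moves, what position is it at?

9

149·15 = 2235.
Dividing 2235 by 25 gives quotient 89 and remainder 10.
(24 + 10) mod 25 = 9.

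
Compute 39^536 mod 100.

Successive squares of 39 mod 100: 39^1≡39, 39^2≡21, 39^4≡41, 39^8≡81, 39^16≡61, 39^32≡21, 39^64≡41, 39^128≡81, 39^256≡61, 39^512≡21.
Since 536 = 8 + 16 + 512 in binary, 39^536 ≡ 81·61·21 ≡ 61 (mod 100).

61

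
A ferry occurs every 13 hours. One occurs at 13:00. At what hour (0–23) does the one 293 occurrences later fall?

293·13 = 3809.
Dividing 3809 by 24 gives quotient 158 and remainder 17.
(13 + 17) mod 24 = 6.

6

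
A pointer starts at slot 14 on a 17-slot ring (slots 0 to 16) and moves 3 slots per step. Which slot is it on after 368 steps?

13

368·3 = 1104.
1104 = 64·17 + 16, so 1104 mod 17 = 16.
(14 + 16) mod 17 = 13.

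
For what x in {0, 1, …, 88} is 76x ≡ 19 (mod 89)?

67

76⁻¹ ≡ 41 (mod 89) because 76·41 = 3116 = 35·89 + 1.
So x ≡ 41·19 = 779 ≡ 67 (mod 89).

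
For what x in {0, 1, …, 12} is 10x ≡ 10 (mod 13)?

1

10⁻¹ ≡ 4 (mod 13) because 10·4 = 40 = 3·13 + 1.
So x ≡ 4·10 = 40 ≡ 1 (mod 13).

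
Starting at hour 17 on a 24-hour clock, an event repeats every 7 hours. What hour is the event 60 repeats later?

5

60·7 = 420.
420 mod 24 = 12 (since 17·24 = 408).
(17 + 12) mod 24 = 5.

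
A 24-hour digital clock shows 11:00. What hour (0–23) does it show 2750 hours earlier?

21

2750 − 114·24 = 14, so 2750 ≡ 14 (mod 24).
(11 − 14) mod 24 = 21.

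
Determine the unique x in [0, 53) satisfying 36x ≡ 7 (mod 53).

The inverse of 36 mod 53 is 28 (since 36·28 = 1008 ≡ 1).
So x ≡ 28·7 = 196 ≡ 37 (mod 53).

37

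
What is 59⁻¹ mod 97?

74

59·74 = 4366 = 45·97 + 1, so 59⁻¹ ≡ 74 (mod 97).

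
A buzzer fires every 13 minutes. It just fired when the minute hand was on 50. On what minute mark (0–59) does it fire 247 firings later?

247·13 = 3211.
Dividing 3211 by 60 gives quotient 53 and remainder 31.
(50 + 31) mod 60 = 21.

21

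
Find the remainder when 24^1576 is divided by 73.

64

Successive squares of 24 mod 73: 24^1≡24, 24^2≡65, 24^4≡64, 24^8≡8, 24^16≡64, 24^32≡8, 24^64≡64, 24^128≡8, 24^256≡64, 24^512≡8, 24^1024≡64.
1576 = 8 + 32 + 512 + 1024, so 24^1576 ≡ 8·8·8·64 ≡ 64 (mod 73).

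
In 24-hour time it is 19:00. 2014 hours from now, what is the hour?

17

2014 mod 24 = 22 (since 83·24 = 1992).
(19 + 22) mod 24 = 17.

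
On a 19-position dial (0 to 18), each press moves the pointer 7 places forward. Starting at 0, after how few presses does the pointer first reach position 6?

The inverse of 7 mod 19 is 11 (since 7·11 = 77 ≡ 1).
So x ≡ 11·6 = 66 ≡ 9 (mod 19).

9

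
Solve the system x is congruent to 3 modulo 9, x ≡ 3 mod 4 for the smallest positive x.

3

x ≡ 3 (mod 4) gives x ∈ {3}.
The first of these with x mod 9 = 3 is 3.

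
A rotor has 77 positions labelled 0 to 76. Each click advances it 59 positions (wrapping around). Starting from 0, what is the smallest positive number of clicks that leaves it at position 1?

77 = 1·59 + 18
59 = 3·18 + 5
18 = 3·5 + 3
5 = 1·3 + 2
3 = 1·2 + 1
2 = 2·1 + 0
Back-substituting gives 59·47 ≡ 1 (mod 77).

47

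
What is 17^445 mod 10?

The units digit of 17^n cycles with period 4: 7, 9, 3, 1, …
445 leaves remainder 1 on division by 4, so 17^445 ends in 7.

7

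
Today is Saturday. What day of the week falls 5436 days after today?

Dividing 5436 by 7 gives quotient 776 and remainder 4.
Saturday + 4 days → Wednesday.

Wednesday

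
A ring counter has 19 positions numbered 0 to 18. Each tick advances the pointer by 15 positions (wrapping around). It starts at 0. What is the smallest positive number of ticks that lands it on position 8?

17

The inverse of 15 mod 19 is 14 (since 15·14 = 210 ≡ 1).
Multiplying both sides by 14: x ≡ 14·8 = 112 ≡ 17 (mod 19).
Check: 15·17 = 255 = 13·19 + 8.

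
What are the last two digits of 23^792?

By repeated squaring mod 100: 23^1≡23, 23^2≡29, 23^4≡41, 23^8≡81, 23^16≡61, 23^32≡21, 23^64≡41, 23^128≡81, 23^256≡61, 23^512≡21.
Since 792 = 8 + 16 + 256 + 512 in binary, 23^792 ≡ 81·61·61·21 ≡ 21 (mod 100).

21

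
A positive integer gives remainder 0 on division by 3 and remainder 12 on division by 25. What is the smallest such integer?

x ≡ 0 (mod 3) gives x ∈ {0, 3, 6, 9, 12}.
The first of these with x mod 25 = 12 is 12.

12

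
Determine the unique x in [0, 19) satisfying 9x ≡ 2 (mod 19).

9⁻¹ ≡ 17 (mod 19) because 9·17 = 153 = 8·19 + 1.
Multiplying both sides by 17: x ≡ 17·2 = 34 ≡ 15 (mod 19).

15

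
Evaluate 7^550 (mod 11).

Successive squares of 7 mod 11: 7^1≡7, 7^2≡5, 7^4≡3, 7^8≡9, 7^16≡4, 7^32≡5, 7^64≡3, 7^128≡9, 7^256≡4, 7^512≡5.
550 = 2 + 4 + 32 + 512, so 7^550 ≡ 5·3·5·5 ≡ 1 (mod 11).

1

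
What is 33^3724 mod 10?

1

Last digits of 3^n: 3, 9, 7, 1 (period 4).
3724 leaves remainder 0 on division by 4, so 33^3724 ends in 1.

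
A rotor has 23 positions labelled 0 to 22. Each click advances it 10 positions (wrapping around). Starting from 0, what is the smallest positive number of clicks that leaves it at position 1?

7

23 = 2·10 + 3
10 = 3·3 + 1
3 = 3·1 + 0
Back-substituting gives 10·7 ≡ 1 (mod 23).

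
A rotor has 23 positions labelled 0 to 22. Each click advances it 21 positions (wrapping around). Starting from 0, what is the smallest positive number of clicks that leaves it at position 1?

21·11 = 231 = 10·23 + 1, so 21⁻¹ ≡ 11 (mod 23).

11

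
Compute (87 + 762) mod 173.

762 − 4·173 = 70, so 762 ≡ 70 (mod 173).
(87 + 70) mod 173 = 157.

157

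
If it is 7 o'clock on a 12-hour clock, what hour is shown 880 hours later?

11

880 mod 12 = 4 (since 73·12 = 876).
7 + 4 → 11 on a 12-hour dial.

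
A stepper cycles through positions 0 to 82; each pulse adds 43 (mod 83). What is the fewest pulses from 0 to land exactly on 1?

43·56 = 2408 = 29·83 + 1, so 43⁻¹ ≡ 56 (mod 83).

56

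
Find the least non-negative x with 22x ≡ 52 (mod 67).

The inverse of 22 mod 67 is 64 (since 22·64 = 1408 ≡ 1).
So x ≡ 64·52 = 3328 ≡ 45 (mod 67).

45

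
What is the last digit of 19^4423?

9

Powers of 9 mod 10 repeat with period 2: 9, 1.
4423 leaves remainder 1 on division by 2, so 19^4423 ends in 9.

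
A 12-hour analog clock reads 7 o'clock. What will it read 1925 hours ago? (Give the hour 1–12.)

1925 mod 12 = 5 (since 160·12 = 1920).
7 − 5 → 2 on a 12-hour dial.

2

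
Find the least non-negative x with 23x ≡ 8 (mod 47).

The inverse of 23 mod 47 is 45 (since 23·45 = 1035 ≡ 1).
Multiplying both sides by 45: x ≡ 45·8 = 360 ≡ 31 (mod 47).

31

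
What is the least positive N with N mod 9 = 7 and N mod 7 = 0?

x ≡ 0 (mod 7) gives x ∈ {0, 7}.
The first of these with x mod 9 = 7 is 7.

7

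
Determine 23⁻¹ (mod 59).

18

59 = 2·23 + 13
23 = 1·13 + 10
13 = 1·10 + 3
10 = 3·3 + 1
3 = 3·1 + 0
Back-substituting gives 23·18 ≡ 1 (mod 59).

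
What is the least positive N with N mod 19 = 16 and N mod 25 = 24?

149

x ≡ 16 (mod 19) gives x ∈ {16, 35, 54, 73, 92, 111, 130, 149}.
The first of these with x mod 25 = 24 is 149.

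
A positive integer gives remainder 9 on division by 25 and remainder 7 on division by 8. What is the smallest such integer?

Since 8·22 ≡ 1 (mod 25), take x = 7 + 8·((9−7)·22 mod 25) = 7 + 8·19 = 159.
Check: 159 mod 25 = 9, 159 mod 8 = 7.

159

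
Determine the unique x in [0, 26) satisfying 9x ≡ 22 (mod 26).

14

The inverse of 9 mod 26 is 3 (since 9·3 = 27 ≡ 1).
So x ≡ 3·22 = 66 ≡ 14 (mod 26).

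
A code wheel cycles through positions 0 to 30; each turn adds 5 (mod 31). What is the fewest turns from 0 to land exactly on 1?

5·25 = 125 = 4·31 + 1, so 5⁻¹ ≡ 25 (mod 31).

25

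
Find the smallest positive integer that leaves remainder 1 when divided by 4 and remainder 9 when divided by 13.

9

Since 13·1 ≡ 1 (mod 4), take x = 9 + 13·((1−9)·1 mod 4) = 9 + 13·0 = 9.
Check: 9 mod 4 = 1, 9 mod 13 = 9.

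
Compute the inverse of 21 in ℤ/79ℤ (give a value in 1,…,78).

64

21·64 = 1344 = 17·79 + 1, so 21⁻¹ ≡ 64 (mod 79).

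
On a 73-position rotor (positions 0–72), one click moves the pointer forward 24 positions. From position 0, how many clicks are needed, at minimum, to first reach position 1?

70

24·70 = 1680 = 23·73 + 1, so 24⁻¹ ≡ 70 (mod 73).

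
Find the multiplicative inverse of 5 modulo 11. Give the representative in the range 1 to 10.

5·9 = 45 = 4·11 + 1, so 5⁻¹ ≡ 9 (mod 11).

9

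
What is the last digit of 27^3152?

Powers of 7 mod 10 repeat with period 4: 7, 9, 3, 1.
3152 mod 4 = 0, so the last digit matches 7^4 = 1.

1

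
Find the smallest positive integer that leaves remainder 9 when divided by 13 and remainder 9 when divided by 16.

9

x ≡ 9 (mod 13) gives x ∈ {9}.
The first of these with x mod 16 = 9 is 9.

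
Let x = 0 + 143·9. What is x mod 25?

143·9 = 1287.
Dividing 1287 by 25 gives quotient 51 and remainder 12.
(0 + 12) mod 25 = 12.

12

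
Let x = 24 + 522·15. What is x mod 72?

6

522·15 = 7830.
Dividing 7830 by 72 gives quotient 108 and remainder 54.
(24 + 54) mod 72 = 6.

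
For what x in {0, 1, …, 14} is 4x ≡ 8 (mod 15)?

The inverse of 4 mod 15 is 4 (since 4·4 = 16 ≡ 1).
Multiplying both sides by 4: x ≡ 4·8 = 32 ≡ 2 (mod 15).
Check: 4·2 = 8 = 0·15 + 8.

2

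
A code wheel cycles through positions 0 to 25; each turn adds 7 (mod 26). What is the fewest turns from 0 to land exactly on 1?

15

7·15 = 105 = 4·26 + 1, so 7⁻¹ ≡ 15 (mod 26).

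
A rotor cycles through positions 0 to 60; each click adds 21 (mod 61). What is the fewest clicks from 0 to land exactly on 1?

61 = 2·21 + 19
21 = 1·19 + 2
19 = 9·2 + 1
2 = 2·1 + 0
Back-substituting gives 21·32 ≡ 1 (mod 61).

32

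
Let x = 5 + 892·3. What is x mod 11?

8

892·3 = 2676.
2676 mod 11 = 3 (since 243·11 = 2673).
(5 + 3) mod 11 = 8.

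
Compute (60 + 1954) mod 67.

1954 mod 67 = 11 (since 29·67 = 1943).
(60 + 11) mod 67 = 4.

4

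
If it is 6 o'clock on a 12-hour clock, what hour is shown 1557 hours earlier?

1557 = 129·12 + 9, so 1557 mod 12 = 9.
6 − 9 → 9 on a 12-hour dial.

9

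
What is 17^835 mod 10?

The units digit of 17^n cycles with period 4: 7, 9, 3, 1, …
835 mod 4 = 3, so the last digit matches 7^3 = 3.

3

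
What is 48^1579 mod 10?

Powers of 8 mod 10 repeat with period 4: 8, 4, 2, 6.
1579 mod 4 = 3, so the last digit matches 8^3 = 2.

2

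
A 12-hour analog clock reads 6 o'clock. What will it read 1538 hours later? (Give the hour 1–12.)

8

1538 − 128·12 = 2, so 1538 ≡ 2 (mod 12).
6 + 2 → 8 on a 12-hour dial.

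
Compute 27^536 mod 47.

21

By repeated squaring mod 47: 27^1≡27, 27^2≡24, 27^4≡12, 27^8≡3, 27^16≡9, 27^32≡34, 27^64≡28, 27^128≡32, 27^256≡37, 27^512≡6.
Since 536 = 8 + 16 + 512 in binary, 27^536 ≡ 3·9·6 ≡ 21 (mod 47).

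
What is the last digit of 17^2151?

3

Powers of 7 mod 10 repeat with period 4: 7, 9, 3, 1.
2151 leaves remainder 3 on division by 4, so 17^2151 ends in 3.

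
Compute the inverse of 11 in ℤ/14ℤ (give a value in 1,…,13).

14 = 1·11 + 3
11 = 3·3 + 2
3 = 1·2 + 1
2 = 2·1 + 0
Back-substituting gives 11·9 ≡ 1 (mod 14).

9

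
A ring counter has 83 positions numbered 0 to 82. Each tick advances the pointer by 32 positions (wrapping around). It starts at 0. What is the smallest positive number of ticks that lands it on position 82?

70

32⁻¹ ≡ 13 (mod 83) because 32·13 = 416 = 5·83 + 1.
So x ≡ 13·82 = 1066 ≡ 70 (mod 83).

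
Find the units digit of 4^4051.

The units digit of 4^n cycles with period 2: 4, 6, …
4051 leaves remainder 1 on division by 2, so 4^4051 ends in 4.

4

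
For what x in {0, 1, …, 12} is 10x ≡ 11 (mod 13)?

5

10⁻¹ ≡ 4 (mod 13) because 10·4 = 40 = 3·13 + 1.
So x ≡ 4·11 = 44 ≡ 5 (mod 13).
Check: 10·5 = 50 = 3·13 + 11.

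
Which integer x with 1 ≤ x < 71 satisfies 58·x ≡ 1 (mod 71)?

60

58·60 = 3480 = 49·71 + 1, so 58⁻¹ ≡ 60 (mod 71).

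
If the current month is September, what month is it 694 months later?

Dividing 694 by 12 gives quotient 57 and remainder 10.
September + 10 months → July.

July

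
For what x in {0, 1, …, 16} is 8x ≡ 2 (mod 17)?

13

The inverse of 8 mod 17 is 15 (since 8·15 = 120 ≡ 1).
So x ≡ 15·2 = 30 ≡ 13 (mod 17).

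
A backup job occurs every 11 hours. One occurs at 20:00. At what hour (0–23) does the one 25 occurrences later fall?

25·11 = 275.
275 mod 24 = 11 (since 11·24 = 264).
(20 + 11) mod 24 = 7.

7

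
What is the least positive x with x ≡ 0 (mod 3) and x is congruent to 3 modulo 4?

x ≡ 0 (mod 3) gives x ∈ {0, 3}.
The first of these with x mod 4 = 3 is 3.

3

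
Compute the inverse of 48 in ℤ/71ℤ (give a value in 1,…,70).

37

48·37 = 1776 = 25·71 + 1, so 48⁻¹ ≡ 37 (mod 71).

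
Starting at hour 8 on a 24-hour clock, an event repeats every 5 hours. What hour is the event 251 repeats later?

15

251·5 = 1255.
1255 − 52·24 = 7, so 1255 ≡ 7 (mod 24).
(8 + 7) mod 24 = 15.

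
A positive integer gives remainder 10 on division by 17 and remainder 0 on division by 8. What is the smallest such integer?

112

x ≡ 0 (mod 8) gives x ∈ {0, 8, 16, 24, 32, 40, 48, 56, …}.
The first of these with x mod 17 = 10 is 112.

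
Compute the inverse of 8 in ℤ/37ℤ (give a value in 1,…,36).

8·14 = 112 = 3·37 + 1, so 8⁻¹ ≡ 14 (mod 37).

14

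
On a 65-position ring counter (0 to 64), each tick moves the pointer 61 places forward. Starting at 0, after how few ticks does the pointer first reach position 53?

3

The inverse of 61 mod 65 is 16 (since 61·16 = 976 ≡ 1).
So x ≡ 16·53 = 848 ≡ 3 (mod 65).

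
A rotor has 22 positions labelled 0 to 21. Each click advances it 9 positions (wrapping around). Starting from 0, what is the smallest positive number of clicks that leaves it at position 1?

9·5 = 45 = 2·22 + 1, so 9⁻¹ ≡ 5 (mod 22).

5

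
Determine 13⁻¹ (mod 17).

17 = 1·13 + 4
13 = 3·4 + 1
4 = 4·1 + 0
Back-substituting gives 13·4 ≡ 1 (mod 17).

4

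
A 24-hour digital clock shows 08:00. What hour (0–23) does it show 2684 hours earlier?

12

Dividing 2684 by 24 gives quotient 111 and remainder 20.
(8 − 20) mod 24 = 12.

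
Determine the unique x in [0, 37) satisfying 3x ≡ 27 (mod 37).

9

3⁻¹ ≡ 25 (mod 37) because 3·25 = 75 = 2·37 + 1.
Multiplying both sides by 25: x ≡ 25·27 = 675 ≡ 9 (mod 37).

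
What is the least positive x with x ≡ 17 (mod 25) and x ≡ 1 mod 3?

x ≡ 1 (mod 3) gives x ∈ {1, 4, 7, 10, 13, 16, 19, 22, …}.
The first of these with x mod 25 = 17 is 67.

67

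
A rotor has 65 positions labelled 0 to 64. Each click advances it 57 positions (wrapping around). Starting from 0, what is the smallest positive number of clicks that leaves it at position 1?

57·8 = 456 = 7·65 + 1, so 57⁻¹ ≡ 8 (mod 65).

8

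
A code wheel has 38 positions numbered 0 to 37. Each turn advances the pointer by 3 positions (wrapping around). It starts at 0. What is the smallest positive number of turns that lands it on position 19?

19

The inverse of 3 mod 38 is 13 (since 3·13 = 39 ≡ 1).
Multiplying both sides by 13: x ≡ 13·19 = 247 ≡ 19 (mod 38).
Check: 3·19 = 57 = 1·38 + 19.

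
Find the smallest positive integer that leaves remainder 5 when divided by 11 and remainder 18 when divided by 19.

x ≡ 5 (mod 11) gives x ∈ {5, 16, 27, 38, 49, 60, 71, 82, …}.
The first of these with x mod 19 = 18 is 170.

170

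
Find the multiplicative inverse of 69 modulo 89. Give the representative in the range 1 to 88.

40

89 = 1·69 + 20
69 = 3·20 + 9
20 = 2·9 + 2
9 = 4·2 + 1
2 = 2·1 + 0
Back-substituting gives 69·40 ≡ 1 (mod 89).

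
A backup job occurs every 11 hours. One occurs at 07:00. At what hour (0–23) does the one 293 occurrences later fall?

293·11 = 3223.
3223 − 134·24 = 7, so 3223 ≡ 7 (mod 24).
(7 + 7) mod 24 = 14.

14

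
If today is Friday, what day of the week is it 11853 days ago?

Wednesday

11853 mod 7 = 2 (since 1693·7 = 11851).
Friday − 2 days → Wednesday.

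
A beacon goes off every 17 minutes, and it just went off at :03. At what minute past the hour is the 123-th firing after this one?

123·17 = 2091.
2091 − 34·60 = 51, so 2091 ≡ 51 (mod 60).
(3 + 51) mod 60 = 54.

54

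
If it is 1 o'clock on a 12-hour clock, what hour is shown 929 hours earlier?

8

929 − 77·12 = 5, so 929 ≡ 5 (mod 12).
1 − 5 → 8 on a 12-hour dial.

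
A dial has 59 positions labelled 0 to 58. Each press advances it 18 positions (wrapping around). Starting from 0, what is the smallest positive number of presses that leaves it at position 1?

59 = 3·18 + 5
18 = 3·5 + 3
5 = 1·3 + 2
3 = 1·2 + 1
2 = 2·1 + 0
Back-substituting gives 18·23 ≡ 1 (mod 59).

23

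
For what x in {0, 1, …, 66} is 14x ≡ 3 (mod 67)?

5

The inverse of 14 mod 67 is 24 (since 14·24 = 336 ≡ 1).
So x ≡ 24·3 = 72 ≡ 5 (mod 67).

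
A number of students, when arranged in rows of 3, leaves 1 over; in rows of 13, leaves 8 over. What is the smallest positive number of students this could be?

x ≡ 1 (mod 3) gives x ∈ {1, 4, 7, 10, 13, 16, 19, 22, …}.
The first of these with x mod 13 = 8 is 34.

34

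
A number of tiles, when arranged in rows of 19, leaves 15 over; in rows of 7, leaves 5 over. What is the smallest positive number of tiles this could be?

x ≡ 5 (mod 7) gives x ∈ {5, 12, 19, 26, 33, 40, 47, 54, …}.
The first of these with x mod 19 = 15 is 110.

110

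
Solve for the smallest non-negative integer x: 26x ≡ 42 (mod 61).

11

The inverse of 26 mod 61 is 54 (since 26·54 = 1404 ≡ 1).
Multiplying both sides by 54: x ≡ 54·42 = 2268 ≡ 11 (mod 61).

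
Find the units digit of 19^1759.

Last digits of 9^n: 9, 1 (period 2).
1759 mod 2 = 1, so the last digit matches 9^1 = 9.

9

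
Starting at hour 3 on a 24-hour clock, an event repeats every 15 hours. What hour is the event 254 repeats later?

254·15 = 3810.
Dividing 3810 by 24 gives quotient 158 and remainder 18.
(3 + 18) mod 24 = 21.

21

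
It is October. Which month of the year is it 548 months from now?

548 = 45·12 + 8, so 548 mod 12 = 8.
October + 8 months → June.

June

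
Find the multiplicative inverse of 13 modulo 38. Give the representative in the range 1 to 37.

3

38 = 2·13 + 12
13 = 1·12 + 1
12 = 12·1 + 0
Back-substituting gives 13·3 ≡ 1 (mod 38).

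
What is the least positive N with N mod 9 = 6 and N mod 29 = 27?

x ≡ 6 (mod 9) gives x ∈ {6, 15, 24, 33, 42, 51, 60, 69, …}.
The first of these with x mod 29 = 27 is 114.

114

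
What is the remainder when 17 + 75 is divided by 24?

75 mod 24 = 3 (since 3·24 = 72).
(17 + 3) mod 24 = 20.

20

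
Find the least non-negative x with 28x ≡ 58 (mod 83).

28⁻¹ ≡ 3 (mod 83) because 28·3 = 84 = 1·83 + 1.
Multiplying both sides by 3: x ≡ 3·58 = 174 ≡ 8 (mod 83).

8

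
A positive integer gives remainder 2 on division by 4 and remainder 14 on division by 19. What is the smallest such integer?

14

x ≡ 2 (mod 4) gives x ∈ {2, 6, 10, 14}.
The first of these with x mod 19 = 14 is 14.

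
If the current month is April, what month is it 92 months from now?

92 = 7·12 + 8, so 92 mod 12 = 8.
April + 8 months → December.

December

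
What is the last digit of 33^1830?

9

The units digit of 33^n cycles with period 4: 3, 9, 7, 1, …
1830 mod 4 = 2, so the last digit matches 3^2 = 9.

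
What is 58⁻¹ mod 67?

52

58·52 = 3016 = 45·67 + 1, so 58⁻¹ ≡ 52 (mod 67).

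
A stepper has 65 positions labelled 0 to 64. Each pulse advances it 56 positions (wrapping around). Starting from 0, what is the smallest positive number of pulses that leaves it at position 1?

36

56·36 = 2016 = 31·65 + 1, so 56⁻¹ ≡ 36 (mod 65).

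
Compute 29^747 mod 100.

9

Successive squares of 29 mod 100: 29^1≡29, 29^2≡41, 29^4≡81, 29^8≡61, 29^16≡21, 29^32≡41, 29^64≡81, 29^128≡61, 29^256≡21, 29^512≡41.
Since 747 = 1 + 2 + 8 + 32 + 64 + 128 + 512 in binary, 29^747 ≡ 29·41·61·41·81·61·41 ≡ 9 (mod 100).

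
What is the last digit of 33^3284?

Last digits of 3^n: 3, 9, 7, 1 (period 4).
3284 mod 4 = 0, so the last digit matches 3^4 = 1.

1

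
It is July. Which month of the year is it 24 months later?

July

24 − 2·12 = 0, so 24 ≡ 0 (mod 12).
July + 0 months → July.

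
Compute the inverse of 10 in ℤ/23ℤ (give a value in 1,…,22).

23 = 2·10 + 3
10 = 3·3 + 1
3 = 3·1 + 0
Back-substituting gives 10·7 ≡ 1 (mod 23).

7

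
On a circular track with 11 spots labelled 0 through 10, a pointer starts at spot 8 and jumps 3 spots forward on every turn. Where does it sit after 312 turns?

9

312·3 = 936.
936 = 85·11 + 1, so 936 mod 11 = 1.
(8 + 1) mod 11 = 9.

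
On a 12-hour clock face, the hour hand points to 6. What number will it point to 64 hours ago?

2

64 = 5·12 + 4, so 64 mod 12 = 4.
6 − 4 → 2 on a 12-hour dial.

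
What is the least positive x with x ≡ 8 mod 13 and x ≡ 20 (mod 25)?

320

x ≡ 8 (mod 13) gives x ∈ {8, 21, 34, 47, 60, 73, 86, 99, …}.
The first of these with x mod 25 = 20 is 320.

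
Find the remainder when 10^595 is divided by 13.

10

By repeated squaring mod 13: 10^1≡10, 10^2≡9, 10^4≡3, 10^8≡9, 10^16≡3, 10^32≡9, 10^64≡3, 10^128≡9, 10^256≡3, 10^512≡9.
Since 595 = 1 + 2 + 16 + 64 + 512 in binary, 10^595 ≡ 10·9·3·3·9 ≡ 10 (mod 13).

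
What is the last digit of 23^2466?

The units digit of 23^n cycles with period 4: 3, 9, 7, 1, …
2466 mod 4 = 2, so the last digit matches 3^2 = 9.

9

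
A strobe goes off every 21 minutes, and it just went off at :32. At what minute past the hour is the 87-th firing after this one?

59

87·21 = 1827.
Dividing 1827 by 60 gives quotient 30 and remainder 27.
(32 + 27) mod 60 = 59.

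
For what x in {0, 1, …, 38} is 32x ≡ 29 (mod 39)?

The inverse of 32 mod 39 is 11 (since 32·11 = 352 ≡ 1).
So x ≡ 11·29 = 319 ≡ 7 (mod 39).

7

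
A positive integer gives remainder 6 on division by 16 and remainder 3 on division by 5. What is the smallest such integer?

x ≡ 3 (mod 5) gives x ∈ {3, 8, 13, 18, 23, 28, 33, 38}.
The first of these with x mod 16 = 6 is 38.

38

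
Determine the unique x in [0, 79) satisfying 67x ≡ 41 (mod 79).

69

The inverse of 67 mod 79 is 46 (since 67·46 = 3082 ≡ 1).
So x ≡ 46·41 = 1886 ≡ 69 (mod 79).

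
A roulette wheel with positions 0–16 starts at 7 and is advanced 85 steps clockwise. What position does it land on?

7

85 mod 17 = 0 (since 5·17 = 85).
(7 + 0) mod 17 = 7.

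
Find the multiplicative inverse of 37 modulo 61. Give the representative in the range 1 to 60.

33

37·33 = 1221 = 20·61 + 1, so 37⁻¹ ≡ 33 (mod 61).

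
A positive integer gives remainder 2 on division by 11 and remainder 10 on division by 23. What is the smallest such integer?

79

x ≡ 2 (mod 11) gives x ∈ {2, 13, 24, 35, 46, 57, 68, 79}.
The first of these with x mod 23 = 10 is 79.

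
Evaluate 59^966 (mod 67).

Successive squares of 59 mod 67: 59^1≡59, 59^2≡64, 59^4≡9, 59^8≡14, 59^16≡62, 59^32≡25, 59^64≡22, 59^128≡15, 59^256≡24, 59^512≡40.
966 = 2 + 4 + 64 + 128 + 256 + 512, so 59^966 ≡ 64·9·22·15·24·40 ≡ 22 (mod 67).

22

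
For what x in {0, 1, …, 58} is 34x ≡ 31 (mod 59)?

34⁻¹ ≡ 33 (mod 59) because 34·33 = 1122 = 19·59 + 1.
Multiplying both sides by 33: x ≡ 33·31 = 1023 ≡ 20 (mod 59).

20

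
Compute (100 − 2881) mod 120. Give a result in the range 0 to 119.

2881 = 24·120 + 1, so 2881 mod 120 = 1.
(100 − 1) mod 120 = 99.

99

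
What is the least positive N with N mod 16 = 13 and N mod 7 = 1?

Since 7·7 ≡ 1 (mod 16), take x = 1 + 7·((13−1)·7 mod 16) = 1 + 7·4 = 29.
Check: 29 mod 16 = 13, 29 mod 7 = 1.

29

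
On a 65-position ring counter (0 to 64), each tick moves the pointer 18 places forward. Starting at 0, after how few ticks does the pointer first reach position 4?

18⁻¹ ≡ 47 (mod 65) because 18·47 = 846 = 13·65 + 1.
So x ≡ 47·4 = 188 ≡ 58 (mod 65).

58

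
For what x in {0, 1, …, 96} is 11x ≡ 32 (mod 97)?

The inverse of 11 mod 97 is 53 (since 11·53 = 583 ≡ 1).
Multiplying both sides by 53: x ≡ 53·32 = 1696 ≡ 47 (mod 97).

47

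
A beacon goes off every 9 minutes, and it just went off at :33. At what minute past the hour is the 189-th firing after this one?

189·9 = 1701.
1701 = 28·60 + 21, so 1701 mod 60 = 21.
(33 + 21) mod 60 = 54.

54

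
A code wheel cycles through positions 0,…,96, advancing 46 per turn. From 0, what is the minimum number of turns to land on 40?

The inverse of 46 mod 97 is 19 (since 46·19 = 874 ≡ 1).
Multiplying both sides by 19: x ≡ 19·40 = 760 ≡ 81 (mod 97).
Check: 46·81 = 3726 = 38·97 + 40.

81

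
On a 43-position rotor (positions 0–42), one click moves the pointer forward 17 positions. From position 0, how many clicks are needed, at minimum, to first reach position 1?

38

17·38 = 646 = 15·43 + 1, so 17⁻¹ ≡ 38 (mod 43).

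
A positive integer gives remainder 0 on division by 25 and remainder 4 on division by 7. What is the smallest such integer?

25

Since 7·18 ≡ 1 (mod 25), take x = 4 + 7·((0−4)·18 mod 25) = 4 + 7·3 = 25.
Check: 25 mod 25 = 0, 25 mod 7 = 4.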